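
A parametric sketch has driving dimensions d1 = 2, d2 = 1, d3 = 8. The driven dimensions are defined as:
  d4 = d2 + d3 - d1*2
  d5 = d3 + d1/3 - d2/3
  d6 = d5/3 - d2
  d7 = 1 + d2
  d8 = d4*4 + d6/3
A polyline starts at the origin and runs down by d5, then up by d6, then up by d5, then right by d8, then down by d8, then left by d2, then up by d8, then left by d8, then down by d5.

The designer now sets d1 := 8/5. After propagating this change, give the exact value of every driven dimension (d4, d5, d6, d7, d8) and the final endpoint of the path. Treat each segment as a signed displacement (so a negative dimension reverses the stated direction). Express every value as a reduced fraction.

d4 = 29/5
d5 = 41/5
d6 = 26/15
d7 = 2
d8 = 214/9
endpoint = (-1, -97/15)

Apply edit: d1 := 8/5
  d4 = d2 + d3 - d1*2 = 29/5
  d5 = d3 + d1/3 - d2/3 = 41/5
  d6 = d5/3 - d2 = 26/15
  d7 = 1 + d2 = 2
  d8 = d4*4 + d6/3 = 214/9
Walk from origin (0, 0):
  seg 1: down by d5 = 41/5 → (0, -41/5)
  seg 2: up by d6 = 26/15 → (0, -97/15)
  seg 3: up by d5 = 41/5 → (0, 26/15)
  seg 4: right by d8 = 214/9 → (214/9, 26/15)
  seg 5: down by d8 = 214/9 → (214/9, -992/45)
  seg 6: left by d2 = 1 → (205/9, -992/45)
  seg 7: up by d8 = 214/9 → (205/9, 26/15)
  seg 8: left by d8 = 214/9 → (-1, 26/15)
  seg 9: down by d5 = 41/5 → (-1, -97/15)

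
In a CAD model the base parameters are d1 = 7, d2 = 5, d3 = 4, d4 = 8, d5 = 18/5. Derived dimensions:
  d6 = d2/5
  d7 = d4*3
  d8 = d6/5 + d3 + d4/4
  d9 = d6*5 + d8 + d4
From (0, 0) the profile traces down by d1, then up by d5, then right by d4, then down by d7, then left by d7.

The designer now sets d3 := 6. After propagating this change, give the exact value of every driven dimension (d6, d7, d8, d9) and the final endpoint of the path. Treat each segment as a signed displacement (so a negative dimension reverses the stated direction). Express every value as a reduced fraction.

d6 = 1
d7 = 24
d8 = 41/5
d9 = 106/5
endpoint = (-16, -137/5)

Apply edit: d3 := 6
  d6 = d2/5 = 1
  d7 = d4*3 = 24
  d8 = d6/5 + d3 + d4/4 = 41/5
  d9 = d6*5 + d8 + d4 = 106/5
Walk from origin (0, 0):
  seg 1: down by d1 = 7 → (0, -7)
  seg 2: up by d5 = 18/5 → (0, -17/5)
  seg 3: right by d4 = 8 → (8, -17/5)
  seg 4: down by d7 = 24 → (8, -137/5)
  seg 5: left by d7 = 24 → (-16, -137/5)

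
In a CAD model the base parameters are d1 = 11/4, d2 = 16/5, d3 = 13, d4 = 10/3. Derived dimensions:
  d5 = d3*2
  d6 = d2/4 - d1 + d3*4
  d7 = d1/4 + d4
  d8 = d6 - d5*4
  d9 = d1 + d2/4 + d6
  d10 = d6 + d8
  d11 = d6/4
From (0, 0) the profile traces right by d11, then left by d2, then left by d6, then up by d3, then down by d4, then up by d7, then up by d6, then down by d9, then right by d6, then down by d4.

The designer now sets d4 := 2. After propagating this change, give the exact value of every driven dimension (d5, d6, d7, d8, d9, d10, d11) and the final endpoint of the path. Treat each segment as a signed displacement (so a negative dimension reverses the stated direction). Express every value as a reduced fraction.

Apply edit: d4 := 2
  d5 = d3*2 = 26
  d6 = d2/4 - d1 + d3*4 = 1001/20
  d7 = d1/4 + d4 = 43/16
  d8 = d6 - d5*4 = -1079/20
  d9 = d1 + d2/4 + d6 = 268/5
  d10 = d6 + d8 = -39/10
  d11 = d6/4 = 1001/80
Walk from origin (0, 0):
  seg 1: right by d11 = 1001/80 → (1001/80, 0)
  seg 2: left by d2 = 16/5 → (149/16, 0)
  seg 3: left by d6 = 1001/20 → (-3259/80, 0)
  seg 4: up by d3 = 13 → (-3259/80, 13)
  seg 5: down by d4 = 2 → (-3259/80, 11)
  seg 6: up by d7 = 43/16 → (-3259/80, 219/16)
  seg 7: up by d6 = 1001/20 → (-3259/80, 5099/80)
  seg 8: down by d9 = 268/5 → (-3259/80, 811/80)
  seg 9: right by d6 = 1001/20 → (149/16, 811/80)
  seg 10: down by d4 = 2 → (149/16, 651/80)

d5 = 26
d6 = 1001/20
d7 = 43/16
d8 = -1079/20
d9 = 268/5
d10 = -39/10
d11 = 1001/80
endpoint = (149/16, 651/80)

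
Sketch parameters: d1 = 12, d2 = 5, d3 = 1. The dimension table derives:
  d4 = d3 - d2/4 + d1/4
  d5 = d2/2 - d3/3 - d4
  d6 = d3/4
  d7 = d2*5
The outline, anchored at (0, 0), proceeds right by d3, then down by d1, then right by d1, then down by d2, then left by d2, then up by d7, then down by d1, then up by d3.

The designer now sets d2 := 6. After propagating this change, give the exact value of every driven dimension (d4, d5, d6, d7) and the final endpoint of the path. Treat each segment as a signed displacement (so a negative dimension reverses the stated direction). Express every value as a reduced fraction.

Apply edit: d2 := 6
  d4 = d3 - d2/4 + d1/4 = 5/2
  d5 = d2/2 - d3/3 - d4 = 1/6
  d6 = d3/4 = 1/4
  d7 = d2*5 = 30
Walk from origin (0, 0):
  seg 1: right by d3 = 1 → (1, 0)
  seg 2: down by d1 = 12 → (1, -12)
  seg 3: right by d1 = 12 → (13, -12)
  seg 4: down by d2 = 6 → (13, -18)
  seg 5: left by d2 = 6 → (7, -18)
  seg 6: up by d7 = 30 → (7, 12)
  seg 7: down by d1 = 12 → (7, 0)
  seg 8: up by d3 = 1 → (7, 1)

d4 = 5/2
d5 = 1/6
d6 = 1/4
d7 = 30
endpoint = (7, 1)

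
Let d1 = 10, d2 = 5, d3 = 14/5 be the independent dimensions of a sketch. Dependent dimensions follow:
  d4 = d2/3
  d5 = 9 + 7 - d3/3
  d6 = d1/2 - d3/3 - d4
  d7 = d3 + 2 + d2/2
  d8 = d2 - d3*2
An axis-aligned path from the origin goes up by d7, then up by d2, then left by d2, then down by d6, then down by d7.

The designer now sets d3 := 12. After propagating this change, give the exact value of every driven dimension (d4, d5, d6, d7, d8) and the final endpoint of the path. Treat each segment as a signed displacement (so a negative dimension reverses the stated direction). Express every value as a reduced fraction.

d4 = 5/3
d5 = 12
d6 = -2/3
d7 = 33/2
d8 = -19
endpoint = (-5, 17/3)

Apply edit: d3 := 12
  d4 = d2/3 = 5/3
  d5 = 9 + 7 - d3/3 = 12
  d6 = d1/2 - d3/3 - d4 = -2/3
  d7 = d3 + 2 + d2/2 = 33/2
  d8 = d2 - d3*2 = -19
Walk from origin (0, 0):
  seg 1: up by d7 = 33/2 → (0, 33/2)
  seg 2: up by d2 = 5 → (0, 43/2)
  seg 3: left by d2 = 5 → (-5, 43/2)
  seg 4: down by d6 = -2/3 → (-5, 133/6)
  seg 5: down by d7 = 33/2 → (-5, 17/3)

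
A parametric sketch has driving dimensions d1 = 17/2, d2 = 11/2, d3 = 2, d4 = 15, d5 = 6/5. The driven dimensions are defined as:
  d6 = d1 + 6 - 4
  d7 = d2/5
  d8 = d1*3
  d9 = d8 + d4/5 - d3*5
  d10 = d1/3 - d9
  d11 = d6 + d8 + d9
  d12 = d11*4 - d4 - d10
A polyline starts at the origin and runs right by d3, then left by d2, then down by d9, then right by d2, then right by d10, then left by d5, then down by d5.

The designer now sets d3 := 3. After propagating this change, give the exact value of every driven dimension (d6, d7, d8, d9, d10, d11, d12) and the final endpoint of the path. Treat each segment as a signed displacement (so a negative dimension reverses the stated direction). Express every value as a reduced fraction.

d6 = 21/2
d7 = 11/10
d8 = 51/2
d9 = 27/2
d10 = -32/3
d11 = 99/2
d12 = 581/3
endpoint = (-133/15, -147/10)

Apply edit: d3 := 3
  d6 = d1 + 6 - 4 = 21/2
  d7 = d2/5 = 11/10
  d8 = d1*3 = 51/2
  d9 = d8 + d4/5 - d3*5 = 27/2
  d10 = d1/3 - d9 = -32/3
  d11 = d6 + d8 + d9 = 99/2
  d12 = d11*4 - d4 - d10 = 581/3
Walk from origin (0, 0):
  seg 1: right by d3 = 3 → (3, 0)
  seg 2: left by d2 = 11/2 → (-5/2, 0)
  seg 3: down by d9 = 27/2 → (-5/2, -27/2)
  seg 4: right by d2 = 11/2 → (3, -27/2)
  seg 5: right by d10 = -32/3 → (-23/3, -27/2)
  seg 6: left by d5 = 6/5 → (-133/15, -27/2)
  seg 7: down by d5 = 6/5 → (-133/15, -147/10)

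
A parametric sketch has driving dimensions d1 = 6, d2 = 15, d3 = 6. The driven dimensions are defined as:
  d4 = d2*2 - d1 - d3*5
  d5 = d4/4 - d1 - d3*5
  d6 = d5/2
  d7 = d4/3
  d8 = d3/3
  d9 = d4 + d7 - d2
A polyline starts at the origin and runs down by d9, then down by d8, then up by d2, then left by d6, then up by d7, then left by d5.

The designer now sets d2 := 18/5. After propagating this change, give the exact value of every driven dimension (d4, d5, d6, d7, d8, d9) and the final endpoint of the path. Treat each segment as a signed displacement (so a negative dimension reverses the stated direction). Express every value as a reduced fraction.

Apply edit: d2 := 18/5
  d4 = d2*2 - d1 - d3*5 = -144/5
  d5 = d4/4 - d1 - d3*5 = -216/5
  d6 = d5/2 = -108/5
  d7 = d4/3 = -48/5
  d8 = d3/3 = 2
  d9 = d4 + d7 - d2 = -42
Walk from origin (0, 0):
  seg 1: down by d9 = -42 → (0, 42)
  seg 2: down by d8 = 2 → (0, 40)
  seg 3: up by d2 = 18/5 → (0, 218/5)
  seg 4: left by d6 = -108/5 → (108/5, 218/5)
  seg 5: up by d7 = -48/5 → (108/5, 34)
  seg 6: left by d5 = -216/5 → (324/5, 34)

d4 = -144/5
d5 = -216/5
d6 = -108/5
d7 = -48/5
d8 = 2
d9 = -42
endpoint = (324/5, 34)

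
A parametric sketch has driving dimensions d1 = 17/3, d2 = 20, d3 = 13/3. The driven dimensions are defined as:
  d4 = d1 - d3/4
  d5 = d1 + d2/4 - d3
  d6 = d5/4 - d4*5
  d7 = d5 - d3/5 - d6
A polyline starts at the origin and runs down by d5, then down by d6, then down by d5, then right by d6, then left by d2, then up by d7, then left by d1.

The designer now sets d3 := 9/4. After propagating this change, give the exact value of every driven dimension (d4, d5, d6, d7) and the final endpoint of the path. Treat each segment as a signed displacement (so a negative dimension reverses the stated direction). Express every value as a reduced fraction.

Apply edit: d3 := 9/4
  d4 = d1 - d3/4 = 245/48
  d5 = d1 + d2/4 - d3 = 101/12
  d6 = d5/4 - d4*5 = -281/12
  d7 = d5 - d3/5 - d6 = 1883/60
Walk from origin (0, 0):
  seg 1: down by d5 = 101/12 → (0, -101/12)
  seg 2: down by d6 = -281/12 → (0, 15)
  seg 3: down by d5 = 101/12 → (0, 79/12)
  seg 4: right by d6 = -281/12 → (-281/12, 79/12)
  seg 5: left by d2 = 20 → (-521/12, 79/12)
  seg 6: up by d7 = 1883/60 → (-521/12, 1139/30)
  seg 7: left by d1 = 17/3 → (-589/12, 1139/30)

d4 = 245/48
d5 = 101/12
d6 = -281/12
d7 = 1883/60
endpoint = (-589/12, 1139/30)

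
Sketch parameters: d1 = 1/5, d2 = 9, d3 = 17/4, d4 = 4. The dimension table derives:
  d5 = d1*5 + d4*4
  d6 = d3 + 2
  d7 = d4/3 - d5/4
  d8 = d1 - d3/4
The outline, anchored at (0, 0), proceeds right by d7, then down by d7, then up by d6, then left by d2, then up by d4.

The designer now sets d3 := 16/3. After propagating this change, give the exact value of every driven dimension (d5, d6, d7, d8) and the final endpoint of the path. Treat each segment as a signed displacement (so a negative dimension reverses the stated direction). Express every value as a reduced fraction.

d5 = 17
d6 = 22/3
d7 = -35/12
d8 = -17/15
endpoint = (-143/12, 57/4)

Apply edit: d3 := 16/3
  d5 = d1*5 + d4*4 = 17
  d6 = d3 + 2 = 22/3
  d7 = d4/3 - d5/4 = -35/12
  d8 = d1 - d3/4 = -17/15
Walk from origin (0, 0):
  seg 1: right by d7 = -35/12 → (-35/12, 0)
  seg 2: down by d7 = -35/12 → (-35/12, 35/12)
  seg 3: up by d6 = 22/3 → (-35/12, 41/4)
  seg 4: left by d2 = 9 → (-143/12, 41/4)
  seg 5: up by d4 = 4 → (-143/12, 57/4)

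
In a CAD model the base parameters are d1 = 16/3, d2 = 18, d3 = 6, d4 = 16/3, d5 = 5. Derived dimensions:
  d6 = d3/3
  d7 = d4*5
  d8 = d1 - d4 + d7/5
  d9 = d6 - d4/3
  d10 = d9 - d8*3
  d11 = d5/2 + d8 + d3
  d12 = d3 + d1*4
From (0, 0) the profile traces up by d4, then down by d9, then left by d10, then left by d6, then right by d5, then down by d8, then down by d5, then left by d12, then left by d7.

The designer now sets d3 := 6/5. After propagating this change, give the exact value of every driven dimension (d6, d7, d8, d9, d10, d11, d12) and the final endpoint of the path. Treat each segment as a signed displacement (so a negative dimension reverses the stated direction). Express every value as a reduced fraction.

Apply edit: d3 := 6/5
  d6 = d3/3 = 2/5
  d7 = d4*5 = 80/3
  d8 = d1 - d4 + d7/5 = 16/3
  d9 = d6 - d4/3 = -62/45
  d10 = d9 - d8*3 = -782/45
  d11 = d5/2 + d8 + d3 = 271/30
  d12 = d3 + d1*4 = 338/15
Walk from origin (0, 0):
  seg 1: up by d4 = 16/3 → (0, 16/3)
  seg 2: down by d9 = -62/45 → (0, 302/45)
  seg 3: left by d10 = -782/45 → (782/45, 302/45)
  seg 4: left by d6 = 2/5 → (764/45, 302/45)
  seg 5: right by d5 = 5 → (989/45, 302/45)
  seg 6: down by d8 = 16/3 → (989/45, 62/45)
  seg 7: down by d5 = 5 → (989/45, -163/45)
  seg 8: left by d12 = 338/15 → (-5/9, -163/45)
  seg 9: left by d7 = 80/3 → (-245/9, -163/45)

d6 = 2/5
d7 = 80/3
d8 = 16/3
d9 = -62/45
d10 = -782/45
d11 = 271/30
d12 = 338/15
endpoint = (-245/9, -163/45)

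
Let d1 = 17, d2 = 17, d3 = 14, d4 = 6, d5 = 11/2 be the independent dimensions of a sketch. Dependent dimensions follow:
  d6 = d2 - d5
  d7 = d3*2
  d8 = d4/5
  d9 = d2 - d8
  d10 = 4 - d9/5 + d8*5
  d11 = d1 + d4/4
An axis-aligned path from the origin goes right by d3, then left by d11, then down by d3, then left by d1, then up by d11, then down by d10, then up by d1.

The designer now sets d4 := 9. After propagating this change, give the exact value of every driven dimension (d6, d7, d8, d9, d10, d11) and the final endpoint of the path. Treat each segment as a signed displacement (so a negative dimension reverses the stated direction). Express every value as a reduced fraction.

d6 = 23/2
d7 = 28
d8 = 9/5
d9 = 76/5
d10 = 249/25
d11 = 77/4
endpoint = (-89/4, 1229/100)

Apply edit: d4 := 9
  d6 = d2 - d5 = 23/2
  d7 = d3*2 = 28
  d8 = d4/5 = 9/5
  d9 = d2 - d8 = 76/5
  d10 = 4 - d9/5 + d8*5 = 249/25
  d11 = d1 + d4/4 = 77/4
Walk from origin (0, 0):
  seg 1: right by d3 = 14 → (14, 0)
  seg 2: left by d11 = 77/4 → (-21/4, 0)
  seg 3: down by d3 = 14 → (-21/4, -14)
  seg 4: left by d1 = 17 → (-89/4, -14)
  seg 5: up by d11 = 77/4 → (-89/4, 21/4)
  seg 6: down by d10 = 249/25 → (-89/4, -471/100)
  seg 7: up by d1 = 17 → (-89/4, 1229/100)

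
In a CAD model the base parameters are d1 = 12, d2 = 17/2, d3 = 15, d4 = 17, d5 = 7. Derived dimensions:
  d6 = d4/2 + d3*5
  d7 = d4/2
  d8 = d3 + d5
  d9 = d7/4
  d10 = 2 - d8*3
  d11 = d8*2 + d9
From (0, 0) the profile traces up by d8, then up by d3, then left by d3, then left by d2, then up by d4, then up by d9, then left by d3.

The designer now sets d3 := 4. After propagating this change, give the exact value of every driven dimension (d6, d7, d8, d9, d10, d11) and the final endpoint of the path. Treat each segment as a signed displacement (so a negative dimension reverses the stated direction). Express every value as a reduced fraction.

Apply edit: d3 := 4
  d6 = d4/2 + d3*5 = 57/2
  d7 = d4/2 = 17/2
  d8 = d3 + d5 = 11
  d9 = d7/4 = 17/8
  d10 = 2 - d8*3 = -31
  d11 = d8*2 + d9 = 193/8
Walk from origin (0, 0):
  seg 1: up by d8 = 11 → (0, 11)
  seg 2: up by d3 = 4 → (0, 15)
  seg 3: left by d3 = 4 → (-4, 15)
  seg 4: left by d2 = 17/2 → (-25/2, 15)
  seg 5: up by d4 = 17 → (-25/2, 32)
  seg 6: up by d9 = 17/8 → (-25/2, 273/8)
  seg 7: left by d3 = 4 → (-33/2, 273/8)

d6 = 57/2
d7 = 17/2
d8 = 11
d9 = 17/8
d10 = -31
d11 = 193/8
endpoint = (-33/2, 273/8)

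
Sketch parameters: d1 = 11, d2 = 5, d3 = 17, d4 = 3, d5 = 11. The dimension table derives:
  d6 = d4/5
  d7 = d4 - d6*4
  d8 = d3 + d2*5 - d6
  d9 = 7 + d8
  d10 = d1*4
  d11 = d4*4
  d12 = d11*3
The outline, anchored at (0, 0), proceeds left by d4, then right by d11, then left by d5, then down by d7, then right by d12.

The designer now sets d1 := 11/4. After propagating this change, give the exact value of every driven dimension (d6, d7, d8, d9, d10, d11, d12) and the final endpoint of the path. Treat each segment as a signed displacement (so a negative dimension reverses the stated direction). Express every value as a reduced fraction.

Apply edit: d1 := 11/4
  d6 = d4/5 = 3/5
  d7 = d4 - d6*4 = 3/5
  d8 = d3 + d2*5 - d6 = 207/5
  d9 = 7 + d8 = 242/5
  d10 = d1*4 = 11
  d11 = d4*4 = 12
  d12 = d11*3 = 36
Walk from origin (0, 0):
  seg 1: left by d4 = 3 → (-3, 0)
  seg 2: right by d11 = 12 → (9, 0)
  seg 3: left by d5 = 11 → (-2, 0)
  seg 4: down by d7 = 3/5 → (-2, -3/5)
  seg 5: right by d12 = 36 → (34, -3/5)

d6 = 3/5
d7 = 3/5
d8 = 207/5
d9 = 242/5
d10 = 11
d11 = 12
d12 = 36
endpoint = (34, -3/5)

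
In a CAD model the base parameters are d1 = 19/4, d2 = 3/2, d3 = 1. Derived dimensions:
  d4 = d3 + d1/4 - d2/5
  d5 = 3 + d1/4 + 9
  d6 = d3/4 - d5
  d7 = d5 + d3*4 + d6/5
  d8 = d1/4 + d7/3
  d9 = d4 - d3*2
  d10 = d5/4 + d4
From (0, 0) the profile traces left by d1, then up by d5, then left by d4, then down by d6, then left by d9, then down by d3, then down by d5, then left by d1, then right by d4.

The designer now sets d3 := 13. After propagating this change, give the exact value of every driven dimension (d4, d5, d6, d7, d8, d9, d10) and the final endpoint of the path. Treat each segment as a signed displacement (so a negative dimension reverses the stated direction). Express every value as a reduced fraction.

Apply edit: d3 := 13
  d4 = d3 + d1/4 - d2/5 = 1111/80
  d5 = 3 + d1/4 + 9 = 211/16
  d6 = d3/4 - d5 = -159/16
  d7 = d5 + d3*4 + d6/5 = 316/5
  d8 = d1/4 + d7/3 = 5341/240
  d9 = d4 - d3*2 = -969/80
  d10 = d5/4 + d4 = 5499/320
Walk from origin (0, 0):
  seg 1: left by d1 = 19/4 → (-19/4, 0)
  seg 2: up by d5 = 211/16 → (-19/4, 211/16)
  seg 3: left by d4 = 1111/80 → (-1491/80, 211/16)
  seg 4: down by d6 = -159/16 → (-1491/80, 185/8)
  seg 5: left by d9 = -969/80 → (-261/40, 185/8)
  seg 6: down by d3 = 13 → (-261/40, 81/8)
  seg 7: down by d5 = 211/16 → (-261/40, -49/16)
  seg 8: left by d1 = 19/4 → (-451/40, -49/16)
  seg 9: right by d4 = 1111/80 → (209/80, -49/16)

d4 = 1111/80
d5 = 211/16
d6 = -159/16
d7 = 316/5
d8 = 5341/240
d9 = -969/80
d10 = 5499/320
endpoint = (209/80, -49/16)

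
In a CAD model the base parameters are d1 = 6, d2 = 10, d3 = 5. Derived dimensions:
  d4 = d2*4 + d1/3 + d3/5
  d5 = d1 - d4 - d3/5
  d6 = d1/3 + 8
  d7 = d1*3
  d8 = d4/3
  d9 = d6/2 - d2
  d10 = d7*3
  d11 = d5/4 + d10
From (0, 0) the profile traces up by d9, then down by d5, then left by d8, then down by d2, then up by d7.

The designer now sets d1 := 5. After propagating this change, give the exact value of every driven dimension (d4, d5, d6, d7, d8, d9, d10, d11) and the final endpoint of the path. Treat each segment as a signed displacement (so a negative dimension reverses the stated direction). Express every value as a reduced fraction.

d4 = 128/3
d5 = -116/3
d6 = 29/3
d7 = 15
d8 = 128/9
d9 = -31/6
d10 = 45
d11 = 106/3
endpoint = (-128/9, 77/2)

Apply edit: d1 := 5
  d4 = d2*4 + d1/3 + d3/5 = 128/3
  d5 = d1 - d4 - d3/5 = -116/3
  d6 = d1/3 + 8 = 29/3
  d7 = d1*3 = 15
  d8 = d4/3 = 128/9
  d9 = d6/2 - d2 = -31/6
  d10 = d7*3 = 45
  d11 = d5/4 + d10 = 106/3
Walk from origin (0, 0):
  seg 1: up by d9 = -31/6 → (0, -31/6)
  seg 2: down by d5 = -116/3 → (0, 67/2)
  seg 3: left by d8 = 128/9 → (-128/9, 67/2)
  seg 4: down by d2 = 10 → (-128/9, 47/2)
  seg 5: up by d7 = 15 → (-128/9, 77/2)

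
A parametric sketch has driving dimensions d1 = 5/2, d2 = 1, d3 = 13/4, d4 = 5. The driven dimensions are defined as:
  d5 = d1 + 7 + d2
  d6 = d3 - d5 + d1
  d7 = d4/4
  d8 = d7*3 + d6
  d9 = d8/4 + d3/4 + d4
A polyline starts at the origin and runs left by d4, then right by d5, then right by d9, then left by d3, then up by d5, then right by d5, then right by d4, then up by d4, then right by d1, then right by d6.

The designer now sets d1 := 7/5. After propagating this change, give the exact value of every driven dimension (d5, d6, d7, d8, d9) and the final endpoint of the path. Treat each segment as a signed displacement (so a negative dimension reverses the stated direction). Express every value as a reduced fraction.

Apply edit: d1 := 7/5
  d5 = d1 + 7 + d2 = 47/5
  d6 = d3 - d5 + d1 = -19/4
  d7 = d4/4 = 5/4
  d8 = d7*3 + d6 = -1
  d9 = d8/4 + d3/4 + d4 = 89/16
Walk from origin (0, 0):
  seg 1: left by d4 = 5 → (-5, 0)
  seg 2: right by d5 = 47/5 → (22/5, 0)
  seg 3: right by d9 = 89/16 → (797/80, 0)
  seg 4: left by d3 = 13/4 → (537/80, 0)
  seg 5: up by d5 = 47/5 → (537/80, 47/5)
  seg 6: right by d5 = 47/5 → (1289/80, 47/5)
  seg 7: right by d4 = 5 → (1689/80, 47/5)
  seg 8: up by d4 = 5 → (1689/80, 72/5)
  seg 9: right by d1 = 7/5 → (1801/80, 72/5)
  seg 10: right by d6 = -19/4 → (1421/80, 72/5)

d5 = 47/5
d6 = -19/4
d7 = 5/4
d8 = -1
d9 = 89/16
endpoint = (1421/80, 72/5)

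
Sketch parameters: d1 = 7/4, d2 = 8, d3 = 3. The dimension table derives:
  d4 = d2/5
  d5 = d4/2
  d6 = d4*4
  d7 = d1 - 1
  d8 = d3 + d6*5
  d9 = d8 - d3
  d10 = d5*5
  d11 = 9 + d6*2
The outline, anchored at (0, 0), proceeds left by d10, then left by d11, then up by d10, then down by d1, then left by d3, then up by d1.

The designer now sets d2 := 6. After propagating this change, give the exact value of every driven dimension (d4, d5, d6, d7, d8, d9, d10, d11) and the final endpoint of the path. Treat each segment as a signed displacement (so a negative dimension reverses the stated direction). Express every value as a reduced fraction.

d4 = 6/5
d5 = 3/5
d6 = 24/5
d7 = 3/4
d8 = 27
d9 = 24
d10 = 3
d11 = 93/5
endpoint = (-123/5, 3)

Apply edit: d2 := 6
  d4 = d2/5 = 6/5
  d5 = d4/2 = 3/5
  d6 = d4*4 = 24/5
  d7 = d1 - 1 = 3/4
  d8 = d3 + d6*5 = 27
  d9 = d8 - d3 = 24
  d10 = d5*5 = 3
  d11 = 9 + d6*2 = 93/5
Walk from origin (0, 0):
  seg 1: left by d10 = 3 → (-3, 0)
  seg 2: left by d11 = 93/5 → (-108/5, 0)
  seg 3: up by d10 = 3 → (-108/5, 3)
  seg 4: down by d1 = 7/4 → (-108/5, 5/4)
  seg 5: left by d3 = 3 → (-123/5, 5/4)
  seg 6: up by d1 = 7/4 → (-123/5, 3)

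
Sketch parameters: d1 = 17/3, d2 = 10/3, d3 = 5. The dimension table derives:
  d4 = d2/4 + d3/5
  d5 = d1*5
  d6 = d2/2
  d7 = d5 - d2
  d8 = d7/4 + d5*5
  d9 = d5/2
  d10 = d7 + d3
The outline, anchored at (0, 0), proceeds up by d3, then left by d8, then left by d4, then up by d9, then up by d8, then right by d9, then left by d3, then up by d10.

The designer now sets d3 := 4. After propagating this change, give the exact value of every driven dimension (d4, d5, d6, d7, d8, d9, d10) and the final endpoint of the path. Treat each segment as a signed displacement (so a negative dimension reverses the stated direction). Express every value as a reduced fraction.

Apply edit: d3 := 4
  d4 = d2/4 + d3/5 = 49/30
  d5 = d1*5 = 85/3
  d6 = d2/2 = 5/3
  d7 = d5 - d2 = 25
  d8 = d7/4 + d5*5 = 1775/12
  d9 = d5/2 = 85/6
  d10 = d7 + d3 = 29
Walk from origin (0, 0):
  seg 1: up by d3 = 4 → (0, 4)
  seg 2: left by d8 = 1775/12 → (-1775/12, 4)
  seg 3: left by d4 = 49/30 → (-2991/20, 4)
  seg 4: up by d9 = 85/6 → (-2991/20, 109/6)
  seg 5: up by d8 = 1775/12 → (-2991/20, 1993/12)
  seg 6: right by d9 = 85/6 → (-8123/60, 1993/12)
  seg 7: left by d3 = 4 → (-8363/60, 1993/12)
  seg 8: up by d10 = 29 → (-8363/60, 2341/12)

d4 = 49/30
d5 = 85/3
d6 = 5/3
d7 = 25
d8 = 1775/12
d9 = 85/6
d10 = 29
endpoint = (-8363/60, 2341/12)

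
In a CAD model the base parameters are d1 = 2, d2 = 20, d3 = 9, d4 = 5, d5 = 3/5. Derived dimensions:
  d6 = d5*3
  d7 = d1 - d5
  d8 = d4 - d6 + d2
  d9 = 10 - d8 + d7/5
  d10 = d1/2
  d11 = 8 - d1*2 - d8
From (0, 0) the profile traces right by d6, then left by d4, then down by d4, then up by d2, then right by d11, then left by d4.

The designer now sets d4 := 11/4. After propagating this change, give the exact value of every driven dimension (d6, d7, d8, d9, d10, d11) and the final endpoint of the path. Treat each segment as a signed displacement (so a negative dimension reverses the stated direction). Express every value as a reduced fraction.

Apply edit: d4 := 11/4
  d6 = d5*3 = 9/5
  d7 = d1 - d5 = 7/5
  d8 = d4 - d6 + d2 = 419/20
  d9 = 10 - d8 + d7/5 = -1067/100
  d10 = d1/2 = 1
  d11 = 8 - d1*2 - d8 = -339/20
Walk from origin (0, 0):
  seg 1: right by d6 = 9/5 → (9/5, 0)
  seg 2: left by d4 = 11/4 → (-19/20, 0)
  seg 3: down by d4 = 11/4 → (-19/20, -11/4)
  seg 4: up by d2 = 20 → (-19/20, 69/4)
  seg 5: right by d11 = -339/20 → (-179/10, 69/4)
  seg 6: left by d4 = 11/4 → (-413/20, 69/4)

d6 = 9/5
d7 = 7/5
d8 = 419/20
d9 = -1067/100
d10 = 1
d11 = -339/20
endpoint = (-413/20, 69/4)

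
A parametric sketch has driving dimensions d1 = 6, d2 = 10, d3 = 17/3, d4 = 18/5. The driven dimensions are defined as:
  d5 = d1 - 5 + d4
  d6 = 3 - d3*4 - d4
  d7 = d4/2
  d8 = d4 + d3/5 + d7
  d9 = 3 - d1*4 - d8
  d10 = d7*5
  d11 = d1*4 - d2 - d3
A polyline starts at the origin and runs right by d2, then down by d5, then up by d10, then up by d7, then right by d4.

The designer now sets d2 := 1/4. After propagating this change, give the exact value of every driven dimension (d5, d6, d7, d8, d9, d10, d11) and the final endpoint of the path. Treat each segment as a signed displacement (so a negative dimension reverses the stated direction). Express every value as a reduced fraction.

d5 = 23/5
d6 = -349/15
d7 = 9/5
d8 = 98/15
d9 = -413/15
d10 = 9
d11 = 217/12
endpoint = (77/20, 31/5)

Apply edit: d2 := 1/4
  d5 = d1 - 5 + d4 = 23/5
  d6 = 3 - d3*4 - d4 = -349/15
  d7 = d4/2 = 9/5
  d8 = d4 + d3/5 + d7 = 98/15
  d9 = 3 - d1*4 - d8 = -413/15
  d10 = d7*5 = 9
  d11 = d1*4 - d2 - d3 = 217/12
Walk from origin (0, 0):
  seg 1: right by d2 = 1/4 → (1/4, 0)
  seg 2: down by d5 = 23/5 → (1/4, -23/5)
  seg 3: up by d10 = 9 → (1/4, 22/5)
  seg 4: up by d7 = 9/5 → (1/4, 31/5)
  seg 5: right by d4 = 18/5 → (77/20, 31/5)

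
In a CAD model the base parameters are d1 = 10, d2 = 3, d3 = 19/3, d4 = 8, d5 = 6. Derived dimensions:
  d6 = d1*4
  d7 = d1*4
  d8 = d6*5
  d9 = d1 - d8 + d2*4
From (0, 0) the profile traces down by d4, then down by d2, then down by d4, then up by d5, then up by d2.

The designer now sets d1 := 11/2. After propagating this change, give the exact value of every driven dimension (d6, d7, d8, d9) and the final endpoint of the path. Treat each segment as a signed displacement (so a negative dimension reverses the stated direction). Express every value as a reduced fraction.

d6 = 22
d7 = 22
d8 = 110
d9 = -185/2
endpoint = (0, -10)

Apply edit: d1 := 11/2
  d6 = d1*4 = 22
  d7 = d1*4 = 22
  d8 = d6*5 = 110
  d9 = d1 - d8 + d2*4 = -185/2
Walk from origin (0, 0):
  seg 1: down by d4 = 8 → (0, -8)
  seg 2: down by d2 = 3 → (0, -11)
  seg 3: down by d4 = 8 → (0, -19)
  seg 4: up by d5 = 6 → (0, -13)
  seg 5: up by d2 = 3 → (0, -10)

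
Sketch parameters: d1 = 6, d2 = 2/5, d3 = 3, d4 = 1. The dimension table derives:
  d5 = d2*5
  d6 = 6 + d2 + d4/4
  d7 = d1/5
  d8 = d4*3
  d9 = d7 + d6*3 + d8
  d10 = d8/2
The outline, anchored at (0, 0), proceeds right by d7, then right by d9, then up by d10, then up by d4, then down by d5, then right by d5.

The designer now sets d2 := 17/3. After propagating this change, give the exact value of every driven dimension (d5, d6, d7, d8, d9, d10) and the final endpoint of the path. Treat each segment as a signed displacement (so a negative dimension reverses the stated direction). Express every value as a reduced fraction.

Apply edit: d2 := 17/3
  d5 = d2*5 = 85/3
  d6 = 6 + d2 + d4/4 = 143/12
  d7 = d1/5 = 6/5
  d8 = d4*3 = 3
  d9 = d7 + d6*3 + d8 = 799/20
  d10 = d8/2 = 3/2
Walk from origin (0, 0):
  seg 1: right by d7 = 6/5 → (6/5, 0)
  seg 2: right by d9 = 799/20 → (823/20, 0)
  seg 3: up by d10 = 3/2 → (823/20, 3/2)
  seg 4: up by d4 = 1 → (823/20, 5/2)
  seg 5: down by d5 = 85/3 → (823/20, -155/6)
  seg 6: right by d5 = 85/3 → (4169/60, -155/6)

d5 = 85/3
d6 = 143/12
d7 = 6/5
d8 = 3
d9 = 799/20
d10 = 3/2
endpoint = (4169/60, -155/6)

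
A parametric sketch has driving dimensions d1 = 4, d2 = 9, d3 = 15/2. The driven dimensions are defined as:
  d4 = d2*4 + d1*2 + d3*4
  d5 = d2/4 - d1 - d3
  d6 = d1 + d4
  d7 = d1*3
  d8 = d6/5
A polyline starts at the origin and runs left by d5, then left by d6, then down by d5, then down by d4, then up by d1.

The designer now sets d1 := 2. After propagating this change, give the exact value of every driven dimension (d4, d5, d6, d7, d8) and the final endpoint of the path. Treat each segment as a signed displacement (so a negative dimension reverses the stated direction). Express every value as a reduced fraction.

Apply edit: d1 := 2
  d4 = d2*4 + d1*2 + d3*4 = 70
  d5 = d2/4 - d1 - d3 = -29/4
  d6 = d1 + d4 = 72
  d7 = d1*3 = 6
  d8 = d6/5 = 72/5
Walk from origin (0, 0):
  seg 1: left by d5 = -29/4 → (29/4, 0)
  seg 2: left by d6 = 72 → (-259/4, 0)
  seg 3: down by d5 = -29/4 → (-259/4, 29/4)
  seg 4: down by d4 = 70 → (-259/4, -251/4)
  seg 5: up by d1 = 2 → (-259/4, -243/4)

d4 = 70
d5 = -29/4
d6 = 72
d7 = 6
d8 = 72/5
endpoint = (-259/4, -243/4)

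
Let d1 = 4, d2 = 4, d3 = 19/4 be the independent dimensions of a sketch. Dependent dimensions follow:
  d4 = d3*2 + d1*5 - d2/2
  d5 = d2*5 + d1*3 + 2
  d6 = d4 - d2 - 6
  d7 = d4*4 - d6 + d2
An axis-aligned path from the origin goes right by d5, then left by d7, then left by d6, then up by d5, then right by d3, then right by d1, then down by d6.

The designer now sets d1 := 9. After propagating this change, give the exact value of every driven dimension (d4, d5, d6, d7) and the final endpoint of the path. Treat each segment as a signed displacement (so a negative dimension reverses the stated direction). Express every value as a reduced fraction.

Apply edit: d1 := 9
  d4 = d3*2 + d1*5 - d2/2 = 105/2
  d5 = d2*5 + d1*3 + 2 = 49
  d6 = d4 - d2 - 6 = 85/2
  d7 = d4*4 - d6 + d2 = 343/2
Walk from origin (0, 0):
  seg 1: right by d5 = 49 → (49, 0)
  seg 2: left by d7 = 343/2 → (-245/2, 0)
  seg 3: left by d6 = 85/2 → (-165, 0)
  seg 4: up by d5 = 49 → (-165, 49)
  seg 5: right by d3 = 19/4 → (-641/4, 49)
  seg 6: right by d1 = 9 → (-605/4, 49)
  seg 7: down by d6 = 85/2 → (-605/4, 13/2)

d4 = 105/2
d5 = 49
d6 = 85/2
d7 = 343/2
endpoint = (-605/4, 13/2)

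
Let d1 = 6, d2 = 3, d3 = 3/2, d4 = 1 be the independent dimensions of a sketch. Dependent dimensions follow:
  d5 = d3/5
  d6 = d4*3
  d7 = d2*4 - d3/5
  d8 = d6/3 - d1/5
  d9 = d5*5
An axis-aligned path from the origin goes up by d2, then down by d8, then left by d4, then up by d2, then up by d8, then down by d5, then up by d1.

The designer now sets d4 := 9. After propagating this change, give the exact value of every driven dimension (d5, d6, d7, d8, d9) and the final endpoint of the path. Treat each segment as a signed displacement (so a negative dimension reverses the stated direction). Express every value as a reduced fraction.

Apply edit: d4 := 9
  d5 = d3/5 = 3/10
  d6 = d4*3 = 27
  d7 = d2*4 - d3/5 = 117/10
  d8 = d6/3 - d1/5 = 39/5
  d9 = d5*5 = 3/2
Walk from origin (0, 0):
  seg 1: up by d2 = 3 → (0, 3)
  seg 2: down by d8 = 39/5 → (0, -24/5)
  seg 3: left by d4 = 9 → (-9, -24/5)
  seg 4: up by d2 = 3 → (-9, -9/5)
  seg 5: up by d8 = 39/5 → (-9, 6)
  seg 6: down by d5 = 3/10 → (-9, 57/10)
  seg 7: up by d1 = 6 → (-9, 117/10)

d5 = 3/10
d6 = 27
d7 = 117/10
d8 = 39/5
d9 = 3/2
endpoint = (-9, 117/10)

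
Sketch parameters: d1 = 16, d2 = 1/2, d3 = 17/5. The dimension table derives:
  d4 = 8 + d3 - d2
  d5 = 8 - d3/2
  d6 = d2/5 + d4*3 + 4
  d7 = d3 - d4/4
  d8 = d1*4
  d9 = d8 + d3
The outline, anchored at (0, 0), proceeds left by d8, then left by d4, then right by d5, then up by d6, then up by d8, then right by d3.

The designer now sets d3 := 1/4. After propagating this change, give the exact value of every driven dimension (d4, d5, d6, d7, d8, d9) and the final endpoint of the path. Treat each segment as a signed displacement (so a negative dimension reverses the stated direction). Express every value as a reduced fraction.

d4 = 31/4
d5 = 63/8
d6 = 547/20
d7 = -27/16
d8 = 64
d9 = 257/4
endpoint = (-509/8, 1827/20)

Apply edit: d3 := 1/4
  d4 = 8 + d3 - d2 = 31/4
  d5 = 8 - d3/2 = 63/8
  d6 = d2/5 + d4*3 + 4 = 547/20
  d7 = d3 - d4/4 = -27/16
  d8 = d1*4 = 64
  d9 = d8 + d3 = 257/4
Walk from origin (0, 0):
  seg 1: left by d8 = 64 → (-64, 0)
  seg 2: left by d4 = 31/4 → (-287/4, 0)
  seg 3: right by d5 = 63/8 → (-511/8, 0)
  seg 4: up by d6 = 547/20 → (-511/8, 547/20)
  seg 5: up by d8 = 64 → (-511/8, 1827/20)
  seg 6: right by d3 = 1/4 → (-509/8, 1827/20)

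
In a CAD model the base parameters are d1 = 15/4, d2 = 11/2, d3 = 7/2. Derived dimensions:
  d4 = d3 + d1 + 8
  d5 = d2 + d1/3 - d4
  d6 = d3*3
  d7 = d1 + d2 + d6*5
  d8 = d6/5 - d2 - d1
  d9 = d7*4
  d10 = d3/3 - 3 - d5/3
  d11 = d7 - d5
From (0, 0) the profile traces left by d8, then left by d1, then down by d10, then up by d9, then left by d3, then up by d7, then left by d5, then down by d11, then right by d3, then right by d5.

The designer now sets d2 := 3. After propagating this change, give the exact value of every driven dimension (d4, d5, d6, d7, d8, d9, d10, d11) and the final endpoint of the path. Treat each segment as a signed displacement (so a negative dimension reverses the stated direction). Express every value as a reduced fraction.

d4 = 61/4
d5 = -11
d6 = 21/2
d7 = 237/4
d8 = -93/20
d9 = 237
d10 = 11/6
d11 = 281/4
endpoint = (9/10, 1345/6)

Apply edit: d2 := 3
  d4 = d3 + d1 + 8 = 61/4
  d5 = d2 + d1/3 - d4 = -11
  d6 = d3*3 = 21/2
  d7 = d1 + d2 + d6*5 = 237/4
  d8 = d6/5 - d2 - d1 = -93/20
  d9 = d7*4 = 237
  d10 = d3/3 - 3 - d5/3 = 11/6
  d11 = d7 - d5 = 281/4
Walk from origin (0, 0):
  seg 1: left by d8 = -93/20 → (93/20, 0)
  seg 2: left by d1 = 15/4 → (9/10, 0)
  seg 3: down by d10 = 11/6 → (9/10, -11/6)
  seg 4: up by d9 = 237 → (9/10, 1411/6)
  seg 5: left by d3 = 7/2 → (-13/5, 1411/6)
  seg 6: up by d7 = 237/4 → (-13/5, 3533/12)
  seg 7: left by d5 = -11 → (42/5, 3533/12)
  seg 8: down by d11 = 281/4 → (42/5, 1345/6)
  seg 9: right by d3 = 7/2 → (119/10, 1345/6)
  seg 10: right by d5 = -11 → (9/10, 1345/6)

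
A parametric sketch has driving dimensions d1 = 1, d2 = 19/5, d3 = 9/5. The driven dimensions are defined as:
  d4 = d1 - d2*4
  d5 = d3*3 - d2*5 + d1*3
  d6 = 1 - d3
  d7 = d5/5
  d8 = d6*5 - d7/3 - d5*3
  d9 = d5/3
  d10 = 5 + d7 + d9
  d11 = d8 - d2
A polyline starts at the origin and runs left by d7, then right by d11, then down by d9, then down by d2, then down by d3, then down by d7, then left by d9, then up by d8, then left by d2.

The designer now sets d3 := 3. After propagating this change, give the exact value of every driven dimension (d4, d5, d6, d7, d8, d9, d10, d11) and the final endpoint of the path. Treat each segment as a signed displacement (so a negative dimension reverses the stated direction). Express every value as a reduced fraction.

d4 = -71/5
d5 = -7
d6 = -2
d7 = -7/5
d8 = 172/15
d9 = -7/3
d10 = 19/15
d11 = 23/3
endpoint = (38/5, 42/5)

Apply edit: d3 := 3
  d4 = d1 - d2*4 = -71/5
  d5 = d3*3 - d2*5 + d1*3 = -7
  d6 = 1 - d3 = -2
  d7 = d5/5 = -7/5
  d8 = d6*5 - d7/3 - d5*3 = 172/15
  d9 = d5/3 = -7/3
  d10 = 5 + d7 + d9 = 19/15
  d11 = d8 - d2 = 23/3
Walk from origin (0, 0):
  seg 1: left by d7 = -7/5 → (7/5, 0)
  seg 2: right by d11 = 23/3 → (136/15, 0)
  seg 3: down by d9 = -7/3 → (136/15, 7/3)
  seg 4: down by d2 = 19/5 → (136/15, -22/15)
  seg 5: down by d3 = 3 → (136/15, -67/15)
  seg 6: down by d7 = -7/5 → (136/15, -46/15)
  seg 7: left by d9 = -7/3 → (57/5, -46/15)
  seg 8: up by d8 = 172/15 → (57/5, 42/5)
  seg 9: left by d2 = 19/5 → (38/5, 42/5)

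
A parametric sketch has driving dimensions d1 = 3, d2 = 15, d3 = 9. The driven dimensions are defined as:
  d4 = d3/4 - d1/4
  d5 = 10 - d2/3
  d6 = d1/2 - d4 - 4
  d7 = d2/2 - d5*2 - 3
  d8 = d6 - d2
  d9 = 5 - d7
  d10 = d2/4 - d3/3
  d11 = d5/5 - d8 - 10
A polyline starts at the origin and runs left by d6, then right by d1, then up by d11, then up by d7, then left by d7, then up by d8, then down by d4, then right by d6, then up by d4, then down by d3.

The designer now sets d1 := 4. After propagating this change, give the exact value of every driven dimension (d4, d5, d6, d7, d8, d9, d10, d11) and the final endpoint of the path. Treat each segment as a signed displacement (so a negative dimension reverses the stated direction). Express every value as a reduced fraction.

Apply edit: d1 := 4
  d4 = d3/4 - d1/4 = 5/4
  d5 = 10 - d2/3 = 5
  d6 = d1/2 - d4 - 4 = -13/4
  d7 = d2/2 - d5*2 - 3 = -11/2
  d8 = d6 - d2 = -73/4
  d9 = 5 - d7 = 21/2
  d10 = d2/4 - d3/3 = 3/4
  d11 = d5/5 - d8 - 10 = 37/4
Walk from origin (0, 0):
  seg 1: left by d6 = -13/4 → (13/4, 0)
  seg 2: right by d1 = 4 → (29/4, 0)
  seg 3: up by d11 = 37/4 → (29/4, 37/4)
  seg 4: up by d7 = -11/2 → (29/4, 15/4)
  seg 5: left by d7 = -11/2 → (51/4, 15/4)
  seg 6: up by d8 = -73/4 → (51/4, -29/2)
  seg 7: down by d4 = 5/4 → (51/4, -63/4)
  seg 8: right by d6 = -13/4 → (19/2, -63/4)
  seg 9: up by d4 = 5/4 → (19/2, -29/2)
  seg 10: down by d3 = 9 → (19/2, -47/2)

d4 = 5/4
d5 = 5
d6 = -13/4
d7 = -11/2
d8 = -73/4
d9 = 21/2
d10 = 3/4
d11 = 37/4
endpoint = (19/2, -47/2)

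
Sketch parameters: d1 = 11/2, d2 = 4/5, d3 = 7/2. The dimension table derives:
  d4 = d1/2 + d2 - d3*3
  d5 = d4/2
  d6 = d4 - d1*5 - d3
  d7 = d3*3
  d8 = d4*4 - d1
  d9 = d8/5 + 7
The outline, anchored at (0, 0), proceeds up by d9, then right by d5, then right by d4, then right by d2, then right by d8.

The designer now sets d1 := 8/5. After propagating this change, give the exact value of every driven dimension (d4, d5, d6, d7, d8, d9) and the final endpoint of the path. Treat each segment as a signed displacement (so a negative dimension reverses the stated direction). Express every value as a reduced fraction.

Apply edit: d1 := 8/5
  d4 = d1/2 + d2 - d3*3 = -89/10
  d5 = d4/2 = -89/20
  d6 = d4 - d1*5 - d3 = -102/5
  d7 = d3*3 = 21/2
  d8 = d4*4 - d1 = -186/5
  d9 = d8/5 + 7 = -11/25
Walk from origin (0, 0):
  seg 1: up by d9 = -11/25 → (0, -11/25)
  seg 2: right by d5 = -89/20 → (-89/20, -11/25)
  seg 3: right by d4 = -89/10 → (-267/20, -11/25)
  seg 4: right by d2 = 4/5 → (-251/20, -11/25)
  seg 5: right by d8 = -186/5 → (-199/4, -11/25)

d4 = -89/10
d5 = -89/20
d6 = -102/5
d7 = 21/2
d8 = -186/5
d9 = -11/25
endpoint = (-199/4, -11/25)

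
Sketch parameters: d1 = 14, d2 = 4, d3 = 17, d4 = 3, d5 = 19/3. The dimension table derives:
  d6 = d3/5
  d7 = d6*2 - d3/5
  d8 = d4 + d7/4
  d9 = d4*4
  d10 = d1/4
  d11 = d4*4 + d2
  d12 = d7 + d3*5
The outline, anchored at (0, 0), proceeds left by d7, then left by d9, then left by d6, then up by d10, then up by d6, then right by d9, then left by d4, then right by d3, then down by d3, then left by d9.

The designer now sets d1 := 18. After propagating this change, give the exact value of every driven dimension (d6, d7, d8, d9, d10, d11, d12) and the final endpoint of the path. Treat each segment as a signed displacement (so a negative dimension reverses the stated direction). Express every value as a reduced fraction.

d6 = 17/5
d7 = 17/5
d8 = 77/20
d9 = 12
d10 = 9/2
d11 = 16
d12 = 442/5
endpoint = (-24/5, -91/10)

Apply edit: d1 := 18
  d6 = d3/5 = 17/5
  d7 = d6*2 - d3/5 = 17/5
  d8 = d4 + d7/4 = 77/20
  d9 = d4*4 = 12
  d10 = d1/4 = 9/2
  d11 = d4*4 + d2 = 16
  d12 = d7 + d3*5 = 442/5
Walk from origin (0, 0):
  seg 1: left by d7 = 17/5 → (-17/5, 0)
  seg 2: left by d9 = 12 → (-77/5, 0)
  seg 3: left by d6 = 17/5 → (-94/5, 0)
  seg 4: up by d10 = 9/2 → (-94/5, 9/2)
  seg 5: up by d6 = 17/5 → (-94/5, 79/10)
  seg 6: right by d9 = 12 → (-34/5, 79/10)
  seg 7: left by d4 = 3 → (-49/5, 79/10)
  seg 8: right by d3 = 17 → (36/5, 79/10)
  seg 9: down by d3 = 17 → (36/5, -91/10)
  seg 10: left by d9 = 12 → (-24/5, -91/10)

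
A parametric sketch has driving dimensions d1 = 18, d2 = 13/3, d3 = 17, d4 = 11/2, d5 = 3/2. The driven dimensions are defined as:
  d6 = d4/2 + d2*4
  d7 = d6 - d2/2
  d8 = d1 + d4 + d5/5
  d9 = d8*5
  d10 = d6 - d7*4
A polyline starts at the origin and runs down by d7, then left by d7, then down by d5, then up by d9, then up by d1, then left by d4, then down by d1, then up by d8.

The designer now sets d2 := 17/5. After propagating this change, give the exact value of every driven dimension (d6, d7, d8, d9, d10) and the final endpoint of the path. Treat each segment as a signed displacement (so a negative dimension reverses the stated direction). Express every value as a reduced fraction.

d6 = 327/20
d7 = 293/20
d8 = 119/5
d9 = 119
d10 = -169/4
endpoint = (-403/20, 2533/20)

Apply edit: d2 := 17/5
  d6 = d4/2 + d2*4 = 327/20
  d7 = d6 - d2/2 = 293/20
  d8 = d1 + d4 + d5/5 = 119/5
  d9 = d8*5 = 119
  d10 = d6 - d7*4 = -169/4
Walk from origin (0, 0):
  seg 1: down by d7 = 293/20 → (0, -293/20)
  seg 2: left by d7 = 293/20 → (-293/20, -293/20)
  seg 3: down by d5 = 3/2 → (-293/20, -323/20)
  seg 4: up by d9 = 119 → (-293/20, 2057/20)
  seg 5: up by d1 = 18 → (-293/20, 2417/20)
  seg 6: left by d4 = 11/2 → (-403/20, 2417/20)
  seg 7: down by d1 = 18 → (-403/20, 2057/20)
  seg 8: up by d8 = 119/5 → (-403/20, 2533/20)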